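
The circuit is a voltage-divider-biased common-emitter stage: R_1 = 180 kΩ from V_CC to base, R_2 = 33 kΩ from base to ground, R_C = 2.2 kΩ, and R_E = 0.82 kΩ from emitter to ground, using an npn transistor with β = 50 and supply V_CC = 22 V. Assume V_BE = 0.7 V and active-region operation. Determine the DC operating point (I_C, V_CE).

Thevenize the base divider: V_Th = V_CC·R_2/(R_1+R_2) = 22×33/213 = 3.41 V, R_Th = R_1‖R_2 = 27.9 kΩ.
Base-emitter loop: V_Th = I_B·R_Th + V_BE + (β+1)I_B·R_E, so I_B = (3.41 − 0.7) / (27.9 + 51×0.82) = 0.0389 mA.
I_C = β·I_B = 50×0.0389 = 1.94 mA, and I_E = (β+1)I_B = 1.98 mA.
V_CE = V_CC − I_C·R_C − I_E·R_E = 22 − 1.94×2.2 − 1.98×0.82 = 16.1 V.
V_CE = 16.1 V > 0.2 V confirms active-region operation.

I_C ≈ 1.9 mA, V_CE ≈ 16 V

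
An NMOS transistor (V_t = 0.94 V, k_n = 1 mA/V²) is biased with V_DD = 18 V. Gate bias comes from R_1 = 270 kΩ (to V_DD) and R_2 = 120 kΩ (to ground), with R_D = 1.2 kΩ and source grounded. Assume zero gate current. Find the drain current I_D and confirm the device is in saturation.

I_D ≈ 11 mA

V_G = V_DD·R_2/(R_1+R_2) = 18×120/390 = 5.54 V. With the source grounded, V_GS = V_G = 5.54 V.
Assume saturation: I_D = (k_n/2)(V_GS − V_t)² = (1/2)×(5.54 − 0.94)² = 0.5×4.6² = 10.6 mA.
V_DS = V_DD − I_D·R_D = 18 − 10.6×1.2 = 5.31 V.
Saturation requires V_DS ≥ V_GS − V_t = 4.6 V; 5.31 ≥ 4.6 ✓.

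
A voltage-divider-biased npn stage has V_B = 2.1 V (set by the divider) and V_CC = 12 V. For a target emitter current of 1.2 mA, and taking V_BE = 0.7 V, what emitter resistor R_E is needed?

R_E ≈ 1.2 kΩ

V_E = V_B − V_BE = 2.1 − 0.7 = 1.4 V.
R_E = V_E / I_E = 1.4 / 1.2 = 1.17 kΩ.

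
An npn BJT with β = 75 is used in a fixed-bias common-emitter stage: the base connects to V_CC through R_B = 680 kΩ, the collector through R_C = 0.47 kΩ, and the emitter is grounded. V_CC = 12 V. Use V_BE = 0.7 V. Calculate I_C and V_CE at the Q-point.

Base loop: V_CC = I_B·R_B + V_BE, so I_B = (12 − 0.7)/680 kΩ = 0.0166 mA.
In the active region I_C = β·I_B = 75 × 0.0166 = 1.25 mA.
Collector loop: V_CE = V_CC − I_C·R_C = 12 − 1.25×0.47 = 11.4 V.
Since V_CE = 11.4 V > V_CE(sat) ≈ 0.2 V, the transistor is in the active region as assumed.

I_C ≈ 1.2 mA, V_CE ≈ 11 V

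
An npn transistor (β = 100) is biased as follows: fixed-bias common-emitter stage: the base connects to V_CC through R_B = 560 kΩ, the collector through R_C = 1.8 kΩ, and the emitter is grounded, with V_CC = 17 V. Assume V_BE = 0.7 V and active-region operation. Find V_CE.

V_CE ≈ 12 V

Base loop: V_CC = I_B·R_B + V_BE, so I_B = (17 − 0.7)/560 kΩ = 0.0291 mA.
In the active region I_C = β·I_B = 100 × 0.0291 = 2.91 mA.
Collector loop: V_CE = V_CC − I_C·R_C = 17 − 2.91×1.8 = 11.8 V.
Since V_CE = 11.8 V > V_CE(sat) ≈ 0.2 V, the transistor is in the active region as assumed.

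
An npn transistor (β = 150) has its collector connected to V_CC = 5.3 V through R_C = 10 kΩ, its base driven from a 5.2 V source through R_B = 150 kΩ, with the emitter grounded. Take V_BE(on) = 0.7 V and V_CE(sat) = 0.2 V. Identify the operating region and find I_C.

saturation; I_C ≈ 0.51 mA

Assume active: I_B = (5.2 − 0.7)/150 = 0.03 mA, giving I_C = β·I_B = 4.5 mA.
But then V_CE = 5.3 − 4.5×10 = -39.7 V < V_CE(sat) = 0.2 V — impossible in the active region.
So the transistor is saturated. With V_CE = 0.2 V, I_C = (V_CC − 0.2)/R_C = 5.1/10 = 0.51 mA.
Check: β·I_B = 4.5 mA > I_C = 0.51 mA, confirming saturation.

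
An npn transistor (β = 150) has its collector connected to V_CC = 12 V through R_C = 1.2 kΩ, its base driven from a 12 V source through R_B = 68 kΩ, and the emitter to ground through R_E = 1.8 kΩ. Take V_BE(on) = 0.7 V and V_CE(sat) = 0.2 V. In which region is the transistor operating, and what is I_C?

saturation; I_C ≈ 3.9 mA

Assume active: I_B = (12 − 0.7)/(68 + 151×1.8) = 0.0333 mA, I_C = β·I_B = 4.99 mA.
Then V_CE = 12 − 4.99×1.2 − 5.02×1.8 = -3.02 V < 0.2 V — the active assumption fails.
Re-solve with V_CE = 0.2 V. KCL at the emitter: V_E/R_E = (V_BB−0.7−V_E)/R_B + (V_CC−0.2−V_E)/R_C, giving V_E = 7.12 V.
I_C = (V_CC − 0.2 − V_E)/R_C = (11.8 − 7.12)/1.2 = 3.9 mA.
Check: I_B = (11.3 − 7.12)/68 = 0.0614 mA, and β·I_B = 9.21 mA > I_C, confirming saturation.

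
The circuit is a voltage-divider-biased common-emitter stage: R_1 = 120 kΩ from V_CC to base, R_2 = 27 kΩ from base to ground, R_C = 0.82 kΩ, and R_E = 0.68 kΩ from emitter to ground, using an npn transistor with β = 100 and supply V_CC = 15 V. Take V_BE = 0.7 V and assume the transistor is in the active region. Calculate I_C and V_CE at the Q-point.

I_C ≈ 2.3 mA, V_CE ≈ 12 V

Thevenize the base divider: V_Th = V_CC·R_2/(R_1+R_2) = 15×27/147 = 2.76 V, R_Th = R_1‖R_2 = 22 kΩ.
Base-emitter loop: V_Th = I_B·R_Th + V_BE + (β+1)I_B·R_E, so I_B = (2.76 − 0.7) / (22 + 101×0.68) = 0.0227 mA.
I_C = β·I_B = 100×0.0227 = 2.27 mA, and I_E = (β+1)I_B = 2.29 mA.
V_CE = V_CC − I_C·R_C − I_E·R_E = 15 − 2.27×0.82 − 2.29×0.68 = 11.6 V.
V_CE = 11.6 V > 0.2 V confirms active-region operation.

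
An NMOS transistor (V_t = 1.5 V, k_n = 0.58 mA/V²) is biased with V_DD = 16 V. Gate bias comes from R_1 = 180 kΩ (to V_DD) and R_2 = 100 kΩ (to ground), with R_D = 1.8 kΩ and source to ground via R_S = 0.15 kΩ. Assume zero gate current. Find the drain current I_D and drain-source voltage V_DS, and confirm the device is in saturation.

I_D ≈ 3.8 mA, V_DS ≈ 8.5 V

V_G = V_DD·R_2/(R_1+R_2) = 16×100/280 = 5.71 V.
Assume saturation: I_D = (k_n/2)(V_GS − V_t)² with V_GS = V_G − I_D·R_S = 5.71 − 0.15·I_D.
Substituting gives 0.00652·I_D² − 1.37·I_D + 5.15 = 0, with roots I_D = 3.84 or 206 mA.
The root I_D = 206 mA gives V_GS = -25.1 V ≤ V_t, so take I_D = 3.84 mA.
Then V_GS = 5.14 V and V_DS = V_DD − I_D(R_D+R_S) = 16 − 3.84×1.95 = 8.51 V.
Saturation requires V_DS ≥ V_GS − V_t = 3.64 V; 8.51 ≥ 3.64 ✓.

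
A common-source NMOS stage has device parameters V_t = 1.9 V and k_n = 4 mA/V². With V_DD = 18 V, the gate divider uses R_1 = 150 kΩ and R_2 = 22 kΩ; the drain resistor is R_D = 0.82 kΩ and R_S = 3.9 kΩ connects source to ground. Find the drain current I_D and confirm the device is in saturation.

I_D ≈ 0.059 mA

V_G = V_DD·R_2/(R_1+R_2) = 18×22/172 = 2.3 V.
Assume saturation: I_D = (k_n/2)(V_GS − V_t)² with V_GS = V_G − I_D·R_S = 2.3 − 3.9·I_D.
Substituting gives 30.4·I_D² − 7.28·I_D + 0.324 = 0, with roots I_D = 0.0591 or 0.18 mA.
The root I_D = 0.18 mA gives V_GS = 1.6 V ≤ V_t, so take I_D = 0.0591 mA.
Then V_GS = 2.07 V and V_DS = V_DD − I_D(R_D+R_S) = 18 − 0.0591×4.72 = 17.7 V.
Saturation requires V_DS ≥ V_GS − V_t = 0.172 V; 17.7 ≥ 0.172 ✓.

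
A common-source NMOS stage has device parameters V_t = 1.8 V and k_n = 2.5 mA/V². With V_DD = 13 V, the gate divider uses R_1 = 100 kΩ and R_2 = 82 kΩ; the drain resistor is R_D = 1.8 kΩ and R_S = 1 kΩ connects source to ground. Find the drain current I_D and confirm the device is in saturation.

V_G = V_DD·R_2/(R_1+R_2) = 13×82/182 = 5.86 V.
Assume saturation: I_D = (k_n/2)(V_GS − V_t)² with V_GS = V_G − I_D·R_S = 5.86 − 1·I_D.
Substituting gives 1.25·I_D² − 11.1·I_D + 20.6 = 0, with roots I_D = 2.61 or 6.3 mA.
The root I_D = 6.3 mA gives V_GS = -0.445 V ≤ V_t, so take I_D = 2.61 mA.
Then V_GS = 3.25 V and V_DS = V_DD − I_D(R_D+R_S) = 13 − 2.61×2.8 = 5.69 V.
Saturation requires V_DS ≥ V_GS − V_t = 1.45 V; 5.69 ≥ 1.45 ✓.

I_D ≈ 2.6 mA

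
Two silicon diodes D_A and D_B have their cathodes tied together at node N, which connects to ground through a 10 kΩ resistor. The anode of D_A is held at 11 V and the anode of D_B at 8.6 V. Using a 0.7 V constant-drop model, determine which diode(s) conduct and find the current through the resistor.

Assume both conduct. Then node N would need to be at both 11−0.7 = 10.3 V and 8.6−0.7 = 7.9 V, which is impossible.
Assume only D_A conducts: V_N = 11 − 0.7 = 10.3 V, so I_R = 10.3/10 = 1.03 mA.
Check D_B: its anode-to-cathode voltage is 8.6 − 10.3 = -1.7 V < 0.7 V, so it is off. The assumption is consistent.

Only D_A conducts; I_R ≈ 1 mA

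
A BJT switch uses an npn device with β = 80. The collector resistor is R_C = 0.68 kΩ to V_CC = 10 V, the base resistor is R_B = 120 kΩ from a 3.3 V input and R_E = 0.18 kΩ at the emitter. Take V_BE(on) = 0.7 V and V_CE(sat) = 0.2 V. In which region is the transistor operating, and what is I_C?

Assume active. Base-emitter loop: I_B = (V_BB − V_BE)/(R_B + (β+1)R_E) = (3.3 − 0.7)/(120 + 81×0.18) = 0.0193 mA.
I_C = β·I_B = 80×0.0193 = 1.55 mA.
V_CE = V_CC − I_C·R_C − I_E·R_E = 10 − 1.55×0.68 − 1.56×0.18 = 8.67 V > V_CE(sat), so the active-region assumption holds.

active; I_C ≈ 1.5 mA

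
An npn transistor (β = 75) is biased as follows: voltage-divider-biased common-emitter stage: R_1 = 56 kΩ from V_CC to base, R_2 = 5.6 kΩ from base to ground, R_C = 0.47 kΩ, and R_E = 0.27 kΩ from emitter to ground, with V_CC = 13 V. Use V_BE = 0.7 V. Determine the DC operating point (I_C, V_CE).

I_C ≈ 1.4 mA, V_CE ≈ 12 V

Thevenize the base divider: V_Th = V_CC·R_2/(R_1+R_2) = 13×5.6/61.6 = 1.18 V, R_Th = R_1‖R_2 = 5.09 kΩ.
Base-emitter loop: V_Th = I_B·R_Th + V_BE + (β+1)I_B·R_E, so I_B = (1.18 − 0.7) / (5.09 + 76×0.27) = 0.0188 mA.
I_C = β·I_B = 75×0.0188 = 1.41 mA, and I_E = (β+1)I_B = 1.43 mA.
V_CE = V_CC − I_C·R_C − I_E·R_E = 13 − 1.41×0.47 − 1.43×0.27 = 12 V.
V_CE = 12 V > 0.2 V confirms active-region operation.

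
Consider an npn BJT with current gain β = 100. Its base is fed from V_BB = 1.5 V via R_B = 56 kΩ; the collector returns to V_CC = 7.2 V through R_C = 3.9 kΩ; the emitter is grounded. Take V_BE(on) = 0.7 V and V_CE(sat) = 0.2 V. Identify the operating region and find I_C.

Assume active. Base-emitter loop: I_B = (V_BB − V_BE)/R_B = (1.5 − 0.7)/56 = 0.0143 mA.
I_C = β·I_B = 100×0.0143 = 1.43 mA.
V_CE = V_CC − I_C·R_C = 7.2 − 1.43×3.9 = 1.63 V > V_CE(sat), so the active-region assumption holds.

active; I_C ≈ 1.4 mA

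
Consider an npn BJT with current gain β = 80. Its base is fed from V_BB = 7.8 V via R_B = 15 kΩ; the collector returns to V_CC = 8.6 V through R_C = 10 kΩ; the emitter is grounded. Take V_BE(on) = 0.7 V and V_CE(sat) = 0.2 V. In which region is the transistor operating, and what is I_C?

saturation; I_C ≈ 0.84 mA

Assume active: I_B = (7.8 − 0.7)/15 = 0.473 mA, giving I_C = β·I_B = 37.9 mA.
But then V_CE = 8.6 − 37.9×10 = -370 V < V_CE(sat) = 0.2 V — impossible in the active region.
So the transistor is saturated. With V_CE = 0.2 V, I_C = (V_CC − 0.2)/R_C = 8.4/10 = 0.84 mA.
Check: β·I_B = 37.9 mA > I_C = 0.84 mA, confirming saturation.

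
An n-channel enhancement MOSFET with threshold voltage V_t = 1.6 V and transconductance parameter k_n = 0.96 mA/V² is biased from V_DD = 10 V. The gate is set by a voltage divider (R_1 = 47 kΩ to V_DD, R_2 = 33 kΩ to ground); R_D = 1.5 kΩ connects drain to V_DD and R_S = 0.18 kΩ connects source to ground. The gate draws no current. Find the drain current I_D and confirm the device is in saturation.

V_G = V_DD·R_2/(R_1+R_2) = 10×33/80 = 4.12 V.
Assume saturation: I_D = (k_n/2)(V_GS − V_t)² with V_GS = V_G − I_D·R_S = 4.12 − 0.18·I_D.
Substituting gives 0.0156·I_D² − 1.44·I_D + 3.06 = 0, with roots I_D = 2.18 or 90.2 mA.
The root I_D = 90.2 mA gives V_GS = -12.1 V ≤ V_t, so take I_D = 2.18 mA.
Then V_GS = 3.73 V and V_DS = V_DD − I_D(R_D+R_S) = 10 − 2.18×1.68 = 6.33 V.
Saturation requires V_DS ≥ V_GS − V_t = 2.13 V; 6.33 ≥ 2.13 ✓.

I_D ≈ 2.2 mA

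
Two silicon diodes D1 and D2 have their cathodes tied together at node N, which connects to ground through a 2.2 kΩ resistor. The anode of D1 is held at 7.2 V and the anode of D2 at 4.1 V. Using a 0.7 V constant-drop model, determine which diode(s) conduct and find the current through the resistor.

Only D1 conducts; I_R ≈ 3 mA

Assume both conduct. Then node N would need to be at both 7.2−0.7 = 6.5 V and 4.1−0.7 = 3.4 V, which is impossible.
Assume only D1 conducts: V_N = 7.2 − 0.7 = 6.5 V, so I_R = 6.5/2.2 = 2.95 mA.
Check D2: its anode-to-cathode voltage is 4.1 − 6.5 = -2.4 V < 0.7 V, so it is off. The assumption is consistent.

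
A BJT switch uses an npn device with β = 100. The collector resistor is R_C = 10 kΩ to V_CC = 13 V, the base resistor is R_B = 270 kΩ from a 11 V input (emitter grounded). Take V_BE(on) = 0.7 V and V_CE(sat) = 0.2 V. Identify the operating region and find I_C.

saturation; I_C ≈ 1.3 mA

Assume active: I_B = (11 − 0.7)/270 = 0.0381 mA, giving I_C = β·I_B = 3.81 mA.
But then V_CE = 13 − 3.81×10 = -25.1 V < V_CE(sat) = 0.2 V — impossible in the active region.
So the transistor is saturated. With V_CE = 0.2 V, I_C = (V_CC − 0.2)/R_C = 12.8/10 = 1.28 mA.
Check: β·I_B = 3.81 mA > I_C = 1.28 mA, confirming saturation.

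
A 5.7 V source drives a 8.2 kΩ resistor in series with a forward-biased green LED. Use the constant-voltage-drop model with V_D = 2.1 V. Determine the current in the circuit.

I ≈ 0.44 mA

KVL around the loop: 5.7 = V_D + I·R = 2.1 + I × 8.2 kΩ.
So I = (5.7 − 2.1) / 8.2 kΩ = 3.6 / 8.2 = 0.439 mA.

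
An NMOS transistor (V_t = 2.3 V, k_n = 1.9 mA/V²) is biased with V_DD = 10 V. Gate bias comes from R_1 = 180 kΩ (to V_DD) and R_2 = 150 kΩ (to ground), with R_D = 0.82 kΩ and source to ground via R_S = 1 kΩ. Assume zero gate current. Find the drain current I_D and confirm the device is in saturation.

V_G = V_DD·R_2/(R_1+R_2) = 10×150/330 = 4.55 V.
Assume saturation: I_D = (k_n/2)(V_GS − V_t)² with V_GS = V_G − I_D·R_S = 4.55 − 1·I_D.
Substituting gives 0.95·I_D² − 5.27·I_D + 4.79 = 0, with roots I_D = 1.15 or 4.4 mA.
The root I_D = 4.4 mA gives V_GS = 0.149 V ≤ V_t, so take I_D = 1.15 mA.
Then V_GS = 3.4 V and V_DS = V_DD − I_D(R_D+R_S) = 10 − 1.15×1.82 = 7.91 V.
Saturation requires V_DS ≥ V_GS − V_t = 1.1 V; 7.91 ≥ 1.1 ✓.

I_D ≈ 1.1 mA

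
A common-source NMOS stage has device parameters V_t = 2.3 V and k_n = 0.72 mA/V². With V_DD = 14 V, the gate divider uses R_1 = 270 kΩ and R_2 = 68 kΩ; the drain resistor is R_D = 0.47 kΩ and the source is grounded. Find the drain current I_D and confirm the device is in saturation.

I_D ≈ 0.096 mA

V_G = V_DD·R_2/(R_1+R_2) = 14×68/338 = 2.82 V. With the source grounded, V_GS = V_G = 2.82 V.
Assume saturation: I_D = (k_n/2)(V_GS − V_t)² = (0.72/2)×(2.82 − 2.3)² = 0.36×0.517² = 0.0961 mA.
V_DS = V_DD − I_D·R_D = 14 − 0.0961×0.47 = 14 V.
Saturation requires V_DS ≥ V_GS − V_t = 0.517 V; 14 ≥ 0.517 ✓.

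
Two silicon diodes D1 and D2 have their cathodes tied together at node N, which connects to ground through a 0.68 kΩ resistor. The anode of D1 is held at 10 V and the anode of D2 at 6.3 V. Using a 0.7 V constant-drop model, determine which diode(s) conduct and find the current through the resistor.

Assume both conduct. Then node N would need to be at both 10−0.7 = 9.3 V and 6.3−0.7 = 5.6 V, which is impossible.
Assume only D1 conducts: V_N = 10 − 0.7 = 9.3 V, so I_R = 9.3/0.68 = 13.7 mA.
Check D2: its anode-to-cathode voltage is 6.3 − 9.3 = -3 V < 0.7 V, so it is off. The assumption is consistent.

Only D1 conducts; I_R ≈ 14 mA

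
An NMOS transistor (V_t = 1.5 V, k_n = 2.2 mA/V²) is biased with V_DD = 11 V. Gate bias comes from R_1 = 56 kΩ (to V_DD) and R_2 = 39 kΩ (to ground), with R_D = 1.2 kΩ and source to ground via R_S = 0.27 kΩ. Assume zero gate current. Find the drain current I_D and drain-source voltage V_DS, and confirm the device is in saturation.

V_G = V_DD·R_2/(R_1+R_2) = 11×39/95 = 4.52 V.
Assume saturation: I_D = (k_n/2)(V_GS − V_t)² with V_GS = V_G − I_D·R_S = 4.52 − 0.27·I_D.
Substituting gives 0.0802·I_D² − 2.79·I_D + 10 = 0, with roots I_D = 4.06 or 30.8 mA.
The root I_D = 30.8 mA gives V_GS = -3.79 V ≤ V_t, so take I_D = 4.06 mA.
Then V_GS = 3.42 V and V_DS = V_DD − I_D(R_D+R_S) = 11 − 4.06×1.47 = 5.04 V.
Saturation requires V_DS ≥ V_GS − V_t = 1.92 V; 5.04 ≥ 1.92 ✓.

I_D ≈ 4.1 mA, V_DS ≈ 5 V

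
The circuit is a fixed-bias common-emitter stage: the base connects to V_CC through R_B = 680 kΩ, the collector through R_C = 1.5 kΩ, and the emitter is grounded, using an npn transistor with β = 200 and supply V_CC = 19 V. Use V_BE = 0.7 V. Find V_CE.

Base loop: V_CC = I_B·R_B + V_BE, so I_B = (19 − 0.7)/680 kΩ = 0.0269 mA.
In the active region I_C = β·I_B = 200 × 0.0269 = 5.38 mA.
Collector loop: V_CE = V_CC − I_C·R_C = 19 − 5.38×1.5 = 10.9 V.
Since V_CE = 10.9 V > V_CE(sat) ≈ 0.2 V, the transistor is in the active region as assumed.

V_CE ≈ 11 V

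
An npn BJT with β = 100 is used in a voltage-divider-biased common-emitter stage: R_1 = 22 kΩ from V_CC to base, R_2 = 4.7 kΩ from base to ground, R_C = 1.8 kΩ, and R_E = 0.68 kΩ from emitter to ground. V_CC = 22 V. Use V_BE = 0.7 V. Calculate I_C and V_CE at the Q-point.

Thevenize the base divider: V_Th = V_CC·R_2/(R_1+R_2) = 22×4.7/26.7 = 3.87 V, R_Th = R_1‖R_2 = 3.87 kΩ.
Base-emitter loop: V_Th = I_B·R_Th + V_BE + (β+1)I_B·R_E, so I_B = (3.87 − 0.7) / (3.87 + 101×0.68) = 0.0437 mA.
I_C = β·I_B = 100×0.0437 = 4.37 mA, and I_E = (β+1)I_B = 4.42 mA.
V_CE = V_CC − I_C·R_C − I_E·R_E = 22 − 4.37×1.8 − 4.42×0.68 = 11.1 V.
V_CE = 11.1 V > 0.2 V confirms active-region operation.

I_C ≈ 4.4 mA, V_CE ≈ 11 V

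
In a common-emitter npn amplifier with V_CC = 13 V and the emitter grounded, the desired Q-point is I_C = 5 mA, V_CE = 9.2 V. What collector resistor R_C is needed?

R_C ≈ 0.76 kΩ

Collector loop: V_CC = I_C·R_C + V_CE.
R_C = (V_CC − V_CE)/I_C = (13 − 9.2)/5 = 0.76 kΩ.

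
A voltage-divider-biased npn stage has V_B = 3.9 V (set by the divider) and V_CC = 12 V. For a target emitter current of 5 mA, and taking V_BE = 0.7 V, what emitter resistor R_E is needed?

V_E = V_B − V_BE = 3.9 − 0.7 = 3.2 V.
R_E = V_E / I_E = 3.2 / 5 = 0.64 kΩ.

R_E ≈ 0.64 kΩ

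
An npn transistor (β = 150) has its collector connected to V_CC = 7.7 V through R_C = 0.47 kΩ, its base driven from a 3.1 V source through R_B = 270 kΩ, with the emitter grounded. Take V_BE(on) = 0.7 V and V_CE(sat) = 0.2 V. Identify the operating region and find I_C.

active; I_C ≈ 1.3 mA

Assume active. Base-emitter loop: I_B = (V_BB − V_BE)/R_B = (3.1 − 0.7)/270 = 0.00889 mA.
I_C = β·I_B = 150×0.00889 = 1.33 mA.
V_CE = V_CC − I_C·R_C = 7.7 − 1.33×0.47 = 7.07 V > V_CE(sat), so the active-region assumption holds.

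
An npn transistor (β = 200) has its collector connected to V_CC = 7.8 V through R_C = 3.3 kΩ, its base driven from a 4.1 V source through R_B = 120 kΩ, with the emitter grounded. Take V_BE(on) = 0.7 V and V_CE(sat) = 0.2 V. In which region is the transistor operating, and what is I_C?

saturation; I_C ≈ 2.3 mA

Assume active: I_B = (4.1 − 0.7)/120 = 0.0283 mA, giving I_C = β·I_B = 5.67 mA.
But then V_CE = 7.8 − 5.67×3.3 = -10.9 V < V_CE(sat) = 0.2 V — impossible in the active region.
So the transistor is saturated. With V_CE = 0.2 V, I_C = (V_CC − 0.2)/R_C = 7.6/3.3 = 2.3 mA.
Check: β·I_B = 5.67 mA > I_C = 2.3 mA, confirming saturation.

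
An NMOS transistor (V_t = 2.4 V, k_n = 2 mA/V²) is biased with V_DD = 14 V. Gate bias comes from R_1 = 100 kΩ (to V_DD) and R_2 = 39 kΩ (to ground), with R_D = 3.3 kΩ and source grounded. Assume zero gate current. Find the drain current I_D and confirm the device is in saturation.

V_G = V_DD·R_2/(R_1+R_2) = 14×39/139 = 3.93 V. With the source grounded, V_GS = V_G = 3.93 V.
Assume saturation: I_D = (k_n/2)(V_GS − V_t)² = (2/2)×(3.93 − 2.4)² = 1×1.53² = 2.33 mA.
V_DS = V_DD − I_D·R_D = 14 − 2.33×3.3 = 6.29 V.
Saturation requires V_DS ≥ V_GS − V_t = 1.53 V; 6.29 ≥ 1.53 ✓.

I_D ≈ 2.3 mA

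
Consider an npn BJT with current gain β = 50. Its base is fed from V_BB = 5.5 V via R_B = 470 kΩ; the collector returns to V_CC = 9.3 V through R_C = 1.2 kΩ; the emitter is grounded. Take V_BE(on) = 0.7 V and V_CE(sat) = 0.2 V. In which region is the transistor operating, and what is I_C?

Assume active. Base-emitter loop: I_B = (V_BB − V_BE)/R_B = (5.5 − 0.7)/470 = 0.0102 mA.
I_C = β·I_B = 50×0.0102 = 0.511 mA.
V_CE = V_CC − I_C·R_C = 9.3 − 0.511×1.2 = 8.69 V > V_CE(sat), so the active-region assumption holds.

active; I_C ≈ 0.51 mA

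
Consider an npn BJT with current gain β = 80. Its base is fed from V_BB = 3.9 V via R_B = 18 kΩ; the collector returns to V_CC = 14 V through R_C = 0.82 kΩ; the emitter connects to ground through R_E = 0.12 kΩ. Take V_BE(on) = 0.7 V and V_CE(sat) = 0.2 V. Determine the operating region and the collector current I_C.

Assume active. Base-emitter loop: I_B = (V_BB − V_BE)/(R_B + (β+1)R_E) = (3.9 − 0.7)/(18 + 81×0.12) = 0.115 mA.
I_C = β·I_B = 80×0.115 = 9.24 mA.
V_CE = V_CC − I_C·R_C − I_E·R_E = 14 − 9.24×0.82 − 9.35×0.12 = 5.31 V > V_CE(sat), so the active-region assumption holds.

active; I_C ≈ 9.2 mA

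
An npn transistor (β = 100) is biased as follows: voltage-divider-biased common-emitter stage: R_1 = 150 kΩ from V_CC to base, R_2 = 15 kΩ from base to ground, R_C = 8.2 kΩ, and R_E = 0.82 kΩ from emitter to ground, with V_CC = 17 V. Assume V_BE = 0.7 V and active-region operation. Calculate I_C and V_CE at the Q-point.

Thevenize the base divider: V_Th = V_CC·R_2/(R_1+R_2) = 17×15/165 = 1.55 V, R_Th = R_1‖R_2 = 13.6 kΩ.
Base-emitter loop: V_Th = I_B·R_Th + V_BE + (β+1)I_B·R_E, so I_B = (1.55 − 0.7) / (13.6 + 101×0.82) = 0.00877 mA.
I_C = β·I_B = 100×0.00877 = 0.877 mA, and I_E = (β+1)I_B = 0.885 mA.
V_CE = V_CC − I_C·R_C − I_E·R_E = 17 − 0.877×8.2 − 0.885×0.82 = 9.09 V.
V_CE = 9.09 V > 0.2 V confirms active-region operation.

I_C ≈ 0.88 mA, V_CE ≈ 9.1 V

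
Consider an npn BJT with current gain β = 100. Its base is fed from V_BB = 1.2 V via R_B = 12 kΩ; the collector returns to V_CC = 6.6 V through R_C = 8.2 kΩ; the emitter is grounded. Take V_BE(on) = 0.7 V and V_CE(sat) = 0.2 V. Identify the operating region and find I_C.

saturation; I_C ≈ 0.78 mA

Assume active: I_B = (1.2 − 0.7)/12 = 0.0417 mA, giving I_C = β·I_B = 4.17 mA.
But then V_CE = 6.6 − 4.17×8.2 = -27.6 V < V_CE(sat) = 0.2 V — impossible in the active region.
So the transistor is saturated. With V_CE = 0.2 V, I_C = (V_CC − 0.2)/R_C = 6.4/8.2 = 0.78 mA.
Check: β·I_B = 4.17 mA > I_C = 0.78 mA, confirming saturation.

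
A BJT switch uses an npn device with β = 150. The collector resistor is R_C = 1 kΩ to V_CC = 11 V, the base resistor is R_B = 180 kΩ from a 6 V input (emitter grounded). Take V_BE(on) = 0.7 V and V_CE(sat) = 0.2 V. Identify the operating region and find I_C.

active; I_C ≈ 4.4 mA

Assume active. Base-emitter loop: I_B = (V_BB − V_BE)/R_B = (6 − 0.7)/180 = 0.0294 mA.
I_C = β·I_B = 150×0.0294 = 4.42 mA.
V_CE = V_CC − I_C·R_C = 11 − 4.42×1 = 6.58 V > V_CE(sat), so the active-region assumption holds.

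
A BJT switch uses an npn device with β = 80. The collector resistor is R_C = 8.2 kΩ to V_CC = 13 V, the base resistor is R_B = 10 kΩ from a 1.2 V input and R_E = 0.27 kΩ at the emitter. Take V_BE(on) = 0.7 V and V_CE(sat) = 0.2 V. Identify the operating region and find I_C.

Assume active. Base-emitter loop: I_B = (V_BB − V_BE)/(R_B + (β+1)R_E) = (1.2 − 0.7)/(10 + 81×0.27) = 0.0157 mA.
I_C = β·I_B = 80×0.0157 = 1.26 mA.
V_CE = V_CC − I_C·R_C − I_E·R_E = 13 − 1.26×8.2 − 1.27×0.27 = 2.37 V > V_CE(sat), so the active-region assumption holds.

active; I_C ≈ 1.3 mA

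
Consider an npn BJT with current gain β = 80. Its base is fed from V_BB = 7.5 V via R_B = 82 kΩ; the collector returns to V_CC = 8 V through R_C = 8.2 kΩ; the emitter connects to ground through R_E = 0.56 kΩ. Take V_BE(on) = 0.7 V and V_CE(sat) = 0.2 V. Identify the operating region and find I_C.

Assume active: I_B = (7.5 − 0.7)/(82 + 81×0.56) = 0.0534 mA, I_C = β·I_B = 4.27 mA.
Then V_CE = 8 − 4.27×8.2 − 4.32×0.56 = -29.4 V < 0.2 V — the active assumption fails.
Re-solve with V_CE = 0.2 V. KCL at the emitter: V_E/R_E = (V_BB−0.7−V_E)/R_B + (V_CC−0.2−V_E)/R_C, giving V_E = 0.539 V.
I_C = (V_CC − 0.2 − V_E)/R_C = (7.8 − 0.539)/8.2 = 0.886 mA.
Check: I_B = (6.8 − 0.539)/82 = 0.0764 mA, and β·I_B = 6.11 mA > I_C, confirming saturation.

saturation; I_C ≈ 0.89 mA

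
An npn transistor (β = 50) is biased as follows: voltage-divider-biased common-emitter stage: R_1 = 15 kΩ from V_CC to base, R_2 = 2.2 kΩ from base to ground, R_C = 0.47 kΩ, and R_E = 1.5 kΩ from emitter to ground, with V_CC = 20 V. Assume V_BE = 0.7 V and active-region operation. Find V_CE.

V_CE ≈ 18 V

Thevenize the base divider: V_Th = V_CC·R_2/(R_1+R_2) = 20×2.2/17.2 = 2.56 V, R_Th = R_1‖R_2 = 1.92 kΩ.
Base-emitter loop: V_Th = I_B·R_Th + V_BE + (β+1)I_B·R_E, so I_B = (2.56 − 0.7) / (1.92 + 51×1.5) = 0.0237 mA.
I_C = β·I_B = 50×0.0237 = 1.18 mA, and I_E = (β+1)I_B = 1.21 mA.
V_CE = V_CC − I_C·R_C − I_E·R_E = 20 − 1.18×0.47 − 1.21×1.5 = 17.6 V.
V_CE = 17.6 V > 0.2 V confirms active-region operation.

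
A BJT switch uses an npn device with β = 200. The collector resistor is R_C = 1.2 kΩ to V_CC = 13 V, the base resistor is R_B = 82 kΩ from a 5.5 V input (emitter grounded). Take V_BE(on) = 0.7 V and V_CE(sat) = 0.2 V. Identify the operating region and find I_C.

Assume active: I_B = (5.5 − 0.7)/82 = 0.0585 mA, giving I_C = β·I_B = 11.7 mA.
But then V_CE = 13 − 11.7×1.2 = -1.05 V < V_CE(sat) = 0.2 V — impossible in the active region.
So the transistor is saturated. With V_CE = 0.2 V, I_C = (V_CC − 0.2)/R_C = 12.8/1.2 = 10.7 mA.
Check: β·I_B = 11.7 mA > I_C = 10.7 mA, confirming saturation.

saturation; I_C ≈ 11 mA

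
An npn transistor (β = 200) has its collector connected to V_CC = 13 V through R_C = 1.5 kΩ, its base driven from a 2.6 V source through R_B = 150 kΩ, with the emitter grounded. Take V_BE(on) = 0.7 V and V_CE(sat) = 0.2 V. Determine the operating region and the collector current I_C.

active; I_C ≈ 2.5 mA

Assume active. Base-emitter loop: I_B = (V_BB − V_BE)/R_B = (2.6 − 0.7)/150 = 0.0127 mA.
I_C = β·I_B = 200×0.0127 = 2.53 mA.
V_CE = V_CC − I_C·R_C = 13 − 2.53×1.5 = 9.2 V > V_CE(sat), so the active-region assumption holds.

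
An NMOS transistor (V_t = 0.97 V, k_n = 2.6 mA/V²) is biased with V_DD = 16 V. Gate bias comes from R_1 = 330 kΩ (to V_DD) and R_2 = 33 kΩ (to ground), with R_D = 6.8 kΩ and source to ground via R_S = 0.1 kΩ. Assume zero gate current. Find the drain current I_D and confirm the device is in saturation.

V_G = V_DD·R_2/(R_1+R_2) = 16×33/363 = 1.45 V.
Assume saturation: I_D = (k_n/2)(V_GS − V_t)² with V_GS = V_G − I_D·R_S = 1.45 − 0.1·I_D.
Substituting gives 0.013·I_D² − 1.13·I_D + 0.305 = 0, with roots I_D = 0.272 or 86.3 mA.
The root I_D = 86.3 mA gives V_GS = -7.18 V ≤ V_t, so take I_D = 0.272 mA.
Then V_GS = 1.43 V and V_DS = V_DD − I_D(R_D+R_S) = 16 − 0.272×6.9 = 14.1 V.
Saturation requires V_DS ≥ V_GS − V_t = 0.457 V; 14.1 ≥ 0.457 ✓.

I_D ≈ 0.27 mA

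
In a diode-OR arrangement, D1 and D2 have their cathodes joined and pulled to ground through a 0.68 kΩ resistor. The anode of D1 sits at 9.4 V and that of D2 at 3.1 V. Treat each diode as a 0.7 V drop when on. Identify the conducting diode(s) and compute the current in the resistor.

Only D1 conducts; I_R ≈ 13 mA

Assume both conduct. Then node N would need to be at both 9.4−0.7 = 8.7 V and 3.1−0.7 = 2.4 V, which is impossible.
Assume only D1 conducts: V_N = 9.4 − 0.7 = 8.7 V, so I_R = 8.7/0.68 = 12.8 mA.
Check D2: its anode-to-cathode voltage is 3.1 − 8.7 = -5.6 V < 0.7 V, so it is off. The assumption is consistent.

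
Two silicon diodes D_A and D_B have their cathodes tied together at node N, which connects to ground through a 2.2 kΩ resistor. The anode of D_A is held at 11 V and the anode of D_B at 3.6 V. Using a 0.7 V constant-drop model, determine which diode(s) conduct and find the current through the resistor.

Assume both conduct. Then node N would need to be at both 11−0.7 = 10.3 V and 3.6−0.7 = 2.9 V, which is impossible.
Assume only D_A conducts: V_N = 11 − 0.7 = 10.3 V, so I_R = 10.3/2.2 = 4.68 mA.
Check D_B: its anode-to-cathode voltage is 3.6 − 10.3 = -6.7 V < 0.7 V, so it is off. The assumption is consistent.

Only D_A conducts; I_R ≈ 4.7 mA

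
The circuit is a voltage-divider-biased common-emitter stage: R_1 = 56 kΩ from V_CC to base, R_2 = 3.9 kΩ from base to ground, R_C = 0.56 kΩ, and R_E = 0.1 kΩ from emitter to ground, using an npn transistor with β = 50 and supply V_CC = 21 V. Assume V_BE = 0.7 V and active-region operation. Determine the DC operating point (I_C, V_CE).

I_C ≈ 3.8 mA, V_CE ≈ 18 V

Thevenize the base divider: V_Th = V_CC·R_2/(R_1+R_2) = 21×3.9/59.9 = 1.37 V, R_Th = R_1‖R_2 = 3.65 kΩ.
Base-emitter loop: V_Th = I_B·R_Th + V_BE + (β+1)I_B·R_E, so I_B = (1.37 − 0.7) / (3.65 + 51×0.1) = 0.0763 mA.
I_C = β·I_B = 50×0.0763 = 3.81 mA, and I_E = (β+1)I_B = 3.89 mA.
V_CE = V_CC − I_C·R_C − I_E·R_E = 21 − 3.81×0.56 − 3.89×0.1 = 18.5 V.
V_CE = 18.5 V > 0.2 V confirms active-region operation.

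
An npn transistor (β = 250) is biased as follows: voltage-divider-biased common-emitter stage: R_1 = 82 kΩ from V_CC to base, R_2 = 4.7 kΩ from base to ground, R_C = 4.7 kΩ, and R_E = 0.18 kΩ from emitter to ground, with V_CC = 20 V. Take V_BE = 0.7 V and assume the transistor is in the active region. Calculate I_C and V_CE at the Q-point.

Thevenize the base divider: V_Th = V_CC·R_2/(R_1+R_2) = 20×4.7/86.7 = 1.08 V, R_Th = R_1‖R_2 = 4.45 kΩ.
Base-emitter loop: V_Th = I_B·R_Th + V_BE + (β+1)I_B·R_E, so I_B = (1.08 − 0.7) / (4.45 + 251×0.18) = 0.00774 mA.
I_C = β·I_B = 250×0.00774 = 1.94 mA, and I_E = (β+1)I_B = 1.94 mA.
V_CE = V_CC − I_C·R_C − I_E·R_E = 20 − 1.94×4.7 − 1.94×0.18 = 10.6 V.
V_CE = 10.6 V > 0.2 V confirms active-region operation.

I_C ≈ 1.9 mA, V_CE ≈ 11 V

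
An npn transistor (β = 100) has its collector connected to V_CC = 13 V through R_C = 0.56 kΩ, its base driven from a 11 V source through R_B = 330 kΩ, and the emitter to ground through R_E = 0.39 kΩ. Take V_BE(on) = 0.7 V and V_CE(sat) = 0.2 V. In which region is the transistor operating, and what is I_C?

active; I_C ≈ 2.8 mA

Assume active. Base-emitter loop: I_B = (V_BB − V_BE)/(R_B + (β+1)R_E) = (11 − 0.7)/(330 + 101×0.39) = 0.0279 mA.
I_C = β·I_B = 100×0.0279 = 2.79 mA.
V_CE = V_CC − I_C·R_C − I_E·R_E = 13 − 2.79×0.56 − 2.82×0.39 = 10.3 V > V_CE(sat), so the active-region assumption holds.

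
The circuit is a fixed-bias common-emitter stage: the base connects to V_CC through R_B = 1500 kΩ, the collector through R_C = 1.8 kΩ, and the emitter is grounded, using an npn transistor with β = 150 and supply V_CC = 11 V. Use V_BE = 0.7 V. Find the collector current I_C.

Base loop: V_CC = I_B·R_B + V_BE, so I_B = (11 − 0.7)/1500 kΩ = 0.00687 mA.
In the active region I_C = β·I_B = 150 × 0.00687 = 1.03 mA.
Collector loop: V_CE = V_CC − I_C·R_C = 11 − 1.03×1.8 = 9.15 V.
Since V_CE = 9.15 V > V_CE(sat) ≈ 0.2 V, the transistor is in the active region as assumed.

I_C ≈ 1 mA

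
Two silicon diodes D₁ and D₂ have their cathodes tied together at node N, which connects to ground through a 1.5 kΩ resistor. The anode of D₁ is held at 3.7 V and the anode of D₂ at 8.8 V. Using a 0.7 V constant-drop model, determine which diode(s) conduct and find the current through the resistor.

Only D₂ conducts; I_R ≈ 5.4 mA

Assume both conduct. Then node N would need to be at both 3.7−0.7 = 3 V and 8.8−0.7 = 8.1 V, which is impossible.
Assume only D₂ conducts: V_N = 8.8 − 0.7 = 8.1 V, so I_R = 8.1/1.5 = 5.4 mA.
Check D₁: its anode-to-cathode voltage is 3.7 − 8.1 = -4.4 V < 0.7 V, so it is off. The assumption is consistent.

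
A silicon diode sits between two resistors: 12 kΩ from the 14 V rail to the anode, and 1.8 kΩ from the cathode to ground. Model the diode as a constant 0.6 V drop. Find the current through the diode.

I ≈ 0.97 mA

The two resistors are in series with the diode, so KVL gives 14 = I·12 + 0.6 + I·1.8.
I = (14 − 0.6) / (12 + 1.8) kΩ = 13.4 / 13.8 = 0.971 mA.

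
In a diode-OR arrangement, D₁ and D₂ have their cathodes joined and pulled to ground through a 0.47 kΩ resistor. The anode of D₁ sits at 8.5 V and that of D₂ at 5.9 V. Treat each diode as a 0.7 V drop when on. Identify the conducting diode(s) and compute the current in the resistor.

Assume both conduct. Then node N would need to be at both 8.5−0.7 = 7.8 V and 5.9−0.7 = 5.2 V, which is impossible.
Assume only D₁ conducts: V_N = 8.5 − 0.7 = 7.8 V, so I_R = 7.8/0.47 = 16.6 mA.
Check D₂: its anode-to-cathode voltage is 5.9 − 7.8 = -1.9 V < 0.7 V, so it is off. The assumption is consistent.

Only D₁ conducts; I_R ≈ 17 mA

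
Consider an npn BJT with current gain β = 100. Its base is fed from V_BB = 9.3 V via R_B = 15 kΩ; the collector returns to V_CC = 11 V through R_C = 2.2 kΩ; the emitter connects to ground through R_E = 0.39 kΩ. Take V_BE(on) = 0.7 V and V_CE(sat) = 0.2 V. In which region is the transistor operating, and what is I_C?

saturation; I_C ≈ 4.1 mA

Assume active: I_B = (9.3 − 0.7)/(15 + 101×0.39) = 0.158 mA, I_C = β·I_B = 15.8 mA.
Then V_CE = 11 − 15.8×2.2 − 16×0.39 = -30 V < 0.2 V — the active assumption fails.
Re-solve with V_CE = 0.2 V. KCL at the emitter: V_E/R_E = (V_BB−0.7−V_E)/R_B + (V_CC−0.2−V_E)/R_C, giving V_E = 1.78 V.
I_C = (V_CC − 0.2 − V_E)/R_C = (10.8 − 1.78)/2.2 = 4.1 mA.
Check: I_B = (8.6 − 1.78)/15 = 0.455 mA, and β·I_B = 45.5 mA > I_C, confirming saturation.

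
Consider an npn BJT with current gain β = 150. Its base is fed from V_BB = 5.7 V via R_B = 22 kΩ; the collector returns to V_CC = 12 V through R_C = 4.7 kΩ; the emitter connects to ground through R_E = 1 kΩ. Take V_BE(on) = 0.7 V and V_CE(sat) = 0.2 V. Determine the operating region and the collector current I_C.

Assume active: I_B = (5.7 − 0.7)/(22 + 151×1) = 0.0289 mA, I_C = β·I_B = 4.34 mA.
Then V_CE = 12 − 4.34×4.7 − 4.36×1 = -12.7 V < 0.2 V — the active assumption fails.
Re-solve with V_CE = 0.2 V. KCL at the emitter: V_E/R_E = (V_BB−0.7−V_E)/R_B + (V_CC−0.2−V_E)/R_C, giving V_E = 2.18 V.
I_C = (V_CC − 0.2 − V_E)/R_C = (11.8 − 2.18)/4.7 = 2.05 mA.
Check: I_B = (5 − 2.18)/22 = 0.128 mA, and β·I_B = 19.3 mA > I_C, confirming saturation.

saturation; I_C ≈ 2 mA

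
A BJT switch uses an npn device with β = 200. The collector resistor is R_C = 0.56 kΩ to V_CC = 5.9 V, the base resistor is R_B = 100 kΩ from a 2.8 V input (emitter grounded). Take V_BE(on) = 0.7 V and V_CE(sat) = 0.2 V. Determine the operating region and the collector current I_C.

active; I_C ≈ 4.2 mA

Assume active. Base-emitter loop: I_B = (V_BB − V_BE)/R_B = (2.8 − 0.7)/100 = 0.021 mA.
I_C = β·I_B = 200×0.021 = 4.2 mA.
V_CE = V_CC − I_C·R_C = 5.9 − 4.2×0.56 = 3.55 V > V_CE(sat), so the active-region assumption holds.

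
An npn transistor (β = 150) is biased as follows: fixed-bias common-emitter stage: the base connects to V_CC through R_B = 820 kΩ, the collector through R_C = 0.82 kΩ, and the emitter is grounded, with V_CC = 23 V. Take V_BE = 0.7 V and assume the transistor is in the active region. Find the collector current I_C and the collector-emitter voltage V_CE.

Base loop: V_CC = I_B·R_B + V_BE, so I_B = (23 − 0.7)/820 kΩ = 0.0272 mA.
In the active region I_C = β·I_B = 150 × 0.0272 = 4.08 mA.
Collector loop: V_CE = V_CC − I_C·R_C = 23 − 4.08×0.82 = 19.7 V.
Since V_CE = 19.7 V > V_CE(sat) ≈ 0.2 V, the transistor is in the active region as assumed.

I_C ≈ 4.1 mA, V_CE ≈ 20 V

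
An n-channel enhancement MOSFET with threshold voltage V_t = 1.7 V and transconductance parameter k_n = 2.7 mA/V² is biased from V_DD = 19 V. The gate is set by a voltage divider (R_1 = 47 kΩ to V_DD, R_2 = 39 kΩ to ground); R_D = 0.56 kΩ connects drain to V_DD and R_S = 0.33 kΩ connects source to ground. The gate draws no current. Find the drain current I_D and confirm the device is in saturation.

I_D ≈ 12 mA

V_G = V_DD·R_2/(R_1+R_2) = 19×39/86 = 8.62 V.
Assume saturation: I_D = (k_n/2)(V_GS − V_t)² with V_GS = V_G − I_D·R_S = 8.62 − 0.33·I_D.
Substituting gives 0.147·I_D² − 7.16·I_D + 64.6 = 0, with roots I_D = 11.9 or 36.8 mA.
The root I_D = 36.8 mA gives V_GS = -3.52 V ≤ V_t, so take I_D = 11.9 mA.
Then V_GS = 4.67 V and V_DS = V_DD − I_D(R_D+R_S) = 19 − 11.9×0.89 = 8.37 V.
Saturation requires V_DS ≥ V_GS − V_t = 2.97 V; 8.37 ≥ 2.97 ✓.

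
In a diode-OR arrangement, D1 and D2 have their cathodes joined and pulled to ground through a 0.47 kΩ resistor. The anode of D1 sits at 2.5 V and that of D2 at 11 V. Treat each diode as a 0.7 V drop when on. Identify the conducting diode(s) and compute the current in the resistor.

Only D2 conducts; I_R ≈ 22 mA

Assume both conduct. Then node N would need to be at both 2.5−0.7 = 1.8 V and 11−0.7 = 10.3 V, which is impossible.
Assume only D2 conducts: V_N = 11 − 0.7 = 10.3 V, so I_R = 10.3/0.47 = 21.9 mA.
Check D1: its anode-to-cathode voltage is 2.5 − 10.3 = -7.8 V < 0.7 V, so it is off. The assumption is consistent.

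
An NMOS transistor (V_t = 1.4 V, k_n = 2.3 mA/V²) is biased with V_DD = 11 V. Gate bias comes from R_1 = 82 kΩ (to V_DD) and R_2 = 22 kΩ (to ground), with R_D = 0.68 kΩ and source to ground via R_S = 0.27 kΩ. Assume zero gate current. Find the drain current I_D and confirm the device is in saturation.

V_G = V_DD·R_2/(R_1+R_2) = 11×22/104 = 2.33 V.
Assume saturation: I_D = (k_n/2)(V_GS − V_t)² with V_GS = V_G − I_D·R_S = 2.33 − 0.27·I_D.
Substituting gives 0.0838·I_D² − 1.58·I_D + 0.988 = 0, with roots I_D = 0.65 or 18.1 mA.
The root I_D = 18.1 mA gives V_GS = -2.57 V ≤ V_t, so take I_D = 0.65 mA.
Then V_GS = 2.15 V and V_DS = V_DD − I_D(R_D+R_S) = 11 − 0.65×0.95 = 10.4 V.
Saturation requires V_DS ≥ V_GS − V_t = 0.752 V; 10.4 ≥ 0.752 ✓.

I_D ≈ 0.65 mA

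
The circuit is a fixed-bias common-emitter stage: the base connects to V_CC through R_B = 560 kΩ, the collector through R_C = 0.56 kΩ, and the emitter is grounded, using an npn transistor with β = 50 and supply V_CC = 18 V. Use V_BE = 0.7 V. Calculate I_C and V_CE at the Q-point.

I_C ≈ 1.5 mA, V_CE ≈ 17 V

Base loop: V_CC = I_B·R_B + V_BE, so I_B = (18 − 0.7)/560 kΩ = 0.0309 mA.
In the active region I_C = β·I_B = 50 × 0.0309 = 1.54 mA.
Collector loop: V_CE = V_CC − I_C·R_C = 18 − 1.54×0.56 = 17.1 V.
Since V_CE = 17.1 V > V_CE(sat) ≈ 0.2 V, the transistor is in the active region as assumed.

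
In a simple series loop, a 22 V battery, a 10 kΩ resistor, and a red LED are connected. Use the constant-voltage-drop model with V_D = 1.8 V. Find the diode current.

KVL around the loop: 22 = V_D + I·R = 1.8 + I × 10 kΩ.
So I = (22 − 1.8) / 10 kΩ = 20.2 / 10 = 2.02 mA.

I ≈ 2 mA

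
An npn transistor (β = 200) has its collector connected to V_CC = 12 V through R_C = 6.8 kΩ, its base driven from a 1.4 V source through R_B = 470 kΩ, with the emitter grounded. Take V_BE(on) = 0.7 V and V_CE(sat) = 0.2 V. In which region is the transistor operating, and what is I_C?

active; I_C ≈ 0.3 mA

Assume active. Base-emitter loop: I_B = (V_BB − V_BE)/R_B = (1.4 − 0.7)/470 = 0.00149 mA.
I_C = β·I_B = 200×0.00149 = 0.298 mA.
V_CE = V_CC − I_C·R_C = 12 − 0.298×6.8 = 9.97 V > V_CE(sat), so the active-region assumption holds.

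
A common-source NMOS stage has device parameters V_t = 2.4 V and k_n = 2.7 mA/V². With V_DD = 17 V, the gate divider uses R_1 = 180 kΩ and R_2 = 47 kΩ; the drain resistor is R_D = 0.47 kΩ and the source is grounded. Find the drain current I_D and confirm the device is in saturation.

I_D ≈ 1.7 mA

V_G = V_DD·R_2/(R_1+R_2) = 17×47/227 = 3.52 V. With the source grounded, V_GS = V_G = 3.52 V.
Assume saturation: I_D = (k_n/2)(V_GS − V_t)² = (2.7/2)×(3.52 − 2.4)² = 1.35×1.12² = 1.69 mA.
V_DS = V_DD − I_D·R_D = 17 − 1.69×0.47 = 16.2 V.
Saturation requires V_DS ≥ V_GS − V_t = 1.12 V; 16.2 ≥ 1.12 ✓.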